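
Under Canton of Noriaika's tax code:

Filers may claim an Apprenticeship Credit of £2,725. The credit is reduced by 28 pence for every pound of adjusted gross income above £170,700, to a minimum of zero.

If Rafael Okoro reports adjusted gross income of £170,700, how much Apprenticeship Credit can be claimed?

Apprenticeship Credit: £170,700 is at or below the £170,700 threshold, so the full £2,725 applies.

£2,725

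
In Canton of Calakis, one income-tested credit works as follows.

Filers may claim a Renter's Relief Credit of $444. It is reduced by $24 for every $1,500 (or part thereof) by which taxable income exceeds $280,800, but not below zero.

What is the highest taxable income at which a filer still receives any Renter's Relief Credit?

$307,800

After 18 increments the reduction is 18 × $24 = $432, leaving $12; one more increment wipes it out. Increment 18 ends at excess 18 × $1,500 = $27,000, so the highest qualifying income is $280,800 + $27,000 = $307,800.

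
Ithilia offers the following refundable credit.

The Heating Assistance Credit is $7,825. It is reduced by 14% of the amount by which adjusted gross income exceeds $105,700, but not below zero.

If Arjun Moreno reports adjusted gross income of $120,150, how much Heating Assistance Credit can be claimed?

Heating Assistance Credit: 14% of the $14,450 excess over $105,700 is $2,023; credit = $7,825 − $2,023 = $5,802.

$5,802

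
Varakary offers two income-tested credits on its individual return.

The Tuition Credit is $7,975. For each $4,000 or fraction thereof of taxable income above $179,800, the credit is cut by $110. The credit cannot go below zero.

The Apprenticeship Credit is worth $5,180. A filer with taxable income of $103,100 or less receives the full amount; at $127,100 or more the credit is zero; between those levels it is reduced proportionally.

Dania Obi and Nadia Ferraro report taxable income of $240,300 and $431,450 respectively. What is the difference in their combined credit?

Dania ($240,300): Tuition Credit: income exceeds $179,800 by $60,500, which is 16 full-or-partial $4,000 increments; reduction = 16 × $110 = $1,760, leaving $6,215. Apprenticeship Credit: $240,300 is at or above $127,100, so the credit is $0. total $6,215 + $0 = $6,215
Nadia ($431,450): Tuition Credit: income exceeds $179,800 by $251,650, which is 63 full-or-partial $4,000 increments; reduction = 63 × $110 = $6,930, leaving $1,045. Apprenticeship Credit: $431,450 is at or above $127,100, so the credit is $0. total $1,045 + $0 = $1,045
Difference: |$6,215 − $1,045| = $5,170.

$5,170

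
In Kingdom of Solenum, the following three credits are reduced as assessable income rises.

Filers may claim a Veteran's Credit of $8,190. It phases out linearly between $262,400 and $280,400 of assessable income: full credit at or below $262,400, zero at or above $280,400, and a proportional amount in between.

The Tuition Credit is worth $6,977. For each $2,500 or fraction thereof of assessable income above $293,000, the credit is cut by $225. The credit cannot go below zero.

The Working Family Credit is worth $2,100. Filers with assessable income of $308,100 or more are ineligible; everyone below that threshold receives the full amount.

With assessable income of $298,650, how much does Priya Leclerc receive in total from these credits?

Veteran's Credit: $298,650 is at or above $280,400, so the credit is $0.
Tuition Credit: income exceeds $293,000 by $5,650, which is 3 full-or-partial $2,500 increments; reduction = 3 × $225 = $675, leaving $6,302.
Working Family Credit: $298,650 is below the $308,100 cutoff, so the full $2,100 applies.
Total: $0 + $6,302 + $2,100 = $8,402.

$8,402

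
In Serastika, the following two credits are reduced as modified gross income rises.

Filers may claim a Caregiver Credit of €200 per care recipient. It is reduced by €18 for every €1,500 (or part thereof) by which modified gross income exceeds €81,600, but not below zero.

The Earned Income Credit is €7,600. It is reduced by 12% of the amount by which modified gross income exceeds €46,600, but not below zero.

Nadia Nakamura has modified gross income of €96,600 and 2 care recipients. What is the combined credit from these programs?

€1,820

Caregiver Credit: base = 2 × €200 = €400. income exceeds €81,600 by €15,000, which is 10 full-or-partial €1,500 increments; reduction = 10 × €18 = €180, leaving €220.
Earned Income Credit: 12% of the €50,000 excess over €46,600 is €6,000; credit = €7,600 − €6,000 = €1,600.
Total: €220 + €1,600 = €1,820.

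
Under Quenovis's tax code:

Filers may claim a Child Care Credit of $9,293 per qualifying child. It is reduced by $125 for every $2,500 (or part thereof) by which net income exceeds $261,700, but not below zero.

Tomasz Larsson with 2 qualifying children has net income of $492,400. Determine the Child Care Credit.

Child Care Credit: base = 2 × $9,293 = $18,586. income exceeds $261,700 by $230,700, which is 93 full-or-partial $2,500 increments; reduction = 93 × $125 = $11,625, leaving $6,961.

$6,961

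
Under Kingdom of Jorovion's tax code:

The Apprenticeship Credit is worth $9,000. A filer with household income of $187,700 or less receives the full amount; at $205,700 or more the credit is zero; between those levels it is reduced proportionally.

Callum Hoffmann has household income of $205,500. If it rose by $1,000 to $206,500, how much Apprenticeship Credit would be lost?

At $205,500 — $205,500 is $17,800 into a $18,000 phase-out range, leaving 200/18,000 of the credit: $9,000 × 200/18,000 = $100.
At $206,500 — $206,500 is at or above $205,700, so the credit is $0.
Lost: $100 − $0 = $100.

$100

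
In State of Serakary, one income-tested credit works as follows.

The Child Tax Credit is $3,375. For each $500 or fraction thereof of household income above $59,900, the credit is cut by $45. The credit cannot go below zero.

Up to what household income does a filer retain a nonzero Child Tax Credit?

$96,900

After 74 increments the reduction is 74 × $45 = $3,330, leaving $45; one more increment wipes it out. Increment 74 ends at excess 74 × $500 = $37,000, so the highest qualifying income is $59,900 + $37,000 = $96,900.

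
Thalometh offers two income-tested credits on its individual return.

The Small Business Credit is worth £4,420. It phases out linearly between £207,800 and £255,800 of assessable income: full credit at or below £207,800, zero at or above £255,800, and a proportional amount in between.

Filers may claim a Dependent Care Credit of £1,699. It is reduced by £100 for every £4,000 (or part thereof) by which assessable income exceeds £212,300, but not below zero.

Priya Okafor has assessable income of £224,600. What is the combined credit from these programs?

£4,172

Small Business Credit: £224,600 is £16,800 into a £48,000 phase-out range, leaving 31,200/48,000 of the credit: £4,420 × 31,200/48,000 = £2,873.
Dependent Care Credit: income exceeds £212,300 by £12,300, which is 4 full-or-partial £4,000 increments; reduction = 4 × £100 = £400, leaving £1,299.
Total: £2,873 + £1,299 = £4,172.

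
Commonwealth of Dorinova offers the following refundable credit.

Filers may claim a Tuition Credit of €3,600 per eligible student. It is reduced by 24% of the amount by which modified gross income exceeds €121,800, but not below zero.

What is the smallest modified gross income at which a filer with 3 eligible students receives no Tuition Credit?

€166,800

Full credit = 3 × €3,600 = €10,800.
The credit falls by 24% of each euro above €121,800, so it reaches zero when the excess is €10,800 / 24% = €45,000: income = €121,800 + €45,000 = €166,800.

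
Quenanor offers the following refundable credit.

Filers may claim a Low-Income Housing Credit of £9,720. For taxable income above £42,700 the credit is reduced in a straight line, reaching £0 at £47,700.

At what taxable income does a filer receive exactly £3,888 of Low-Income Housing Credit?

£3,888 is 3,888/9,720 of the full £9,720, so 5,832/9,720 of the £5,000 range has been used: income = £42,700 + £5,000 × 5,832/9,720 = £45,700.

£45,700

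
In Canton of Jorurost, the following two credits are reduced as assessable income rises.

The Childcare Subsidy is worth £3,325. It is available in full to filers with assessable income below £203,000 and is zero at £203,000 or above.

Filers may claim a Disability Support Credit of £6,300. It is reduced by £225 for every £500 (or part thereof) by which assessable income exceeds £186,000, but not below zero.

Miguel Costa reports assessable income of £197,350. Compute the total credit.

Childcare Subsidy: £197,350 is below the £203,000 cutoff, so the full £3,325 applies.
Disability Support Credit: income exceeds £186,000 by £11,350, which is 23 full-or-partial £500 increments; reduction = 23 × £225 = £5,175, leaving £1,125.
Total: £3,325 + £1,125 = £4,450.

£4,450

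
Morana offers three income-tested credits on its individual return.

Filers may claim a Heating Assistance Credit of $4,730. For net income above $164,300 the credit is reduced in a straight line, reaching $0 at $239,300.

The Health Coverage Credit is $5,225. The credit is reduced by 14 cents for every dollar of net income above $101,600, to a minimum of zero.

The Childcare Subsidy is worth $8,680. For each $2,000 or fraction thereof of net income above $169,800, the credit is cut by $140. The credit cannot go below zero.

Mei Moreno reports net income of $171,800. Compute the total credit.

Heating Assistance Credit: $171,800 is $7,500 into a $75,000 phase-out range, leaving 67,500/75,000 of the credit: $4,730 × 67,500/75,000 = $4,257.
Health Coverage Credit: 14% of the $70,200 excess over $101,600 is $9,828 ≥ base, so the credit is $0.
Childcare Subsidy: income exceeds $169,800 by $2,000, which is 1 full-or-partial $2,000 increment; reduction = 1 × $140 = $140, leaving $8,540.
Total: $4,257 + $0 + $8,540 = $12,797.

$12,797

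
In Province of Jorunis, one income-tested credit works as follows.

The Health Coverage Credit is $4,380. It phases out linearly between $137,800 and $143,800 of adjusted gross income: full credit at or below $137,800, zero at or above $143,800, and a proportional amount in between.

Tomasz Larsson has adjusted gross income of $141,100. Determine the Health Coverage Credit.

Health Coverage Credit: $141,100 is $3,300 into a $6,000 phase-out range, leaving 2,700/6,000 of the credit: $4,380 × 2,700/6,000 = $1,971.

$1,971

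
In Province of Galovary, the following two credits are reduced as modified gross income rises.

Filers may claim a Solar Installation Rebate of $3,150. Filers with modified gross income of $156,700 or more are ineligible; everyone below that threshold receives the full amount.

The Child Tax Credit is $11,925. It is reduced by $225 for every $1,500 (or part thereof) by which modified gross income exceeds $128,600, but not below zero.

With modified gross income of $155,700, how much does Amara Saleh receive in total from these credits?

$10,800

Solar Installation Rebate: $155,700 is below the $156,700 cutoff, so the full $3,150 applies.
Child Tax Credit: income exceeds $128,600 by $27,100, which is 19 full-or-partial $1,500 increments; reduction = 19 × $225 = $4,275, leaving $7,650.
Total: $3,150 + $7,650 = $10,800.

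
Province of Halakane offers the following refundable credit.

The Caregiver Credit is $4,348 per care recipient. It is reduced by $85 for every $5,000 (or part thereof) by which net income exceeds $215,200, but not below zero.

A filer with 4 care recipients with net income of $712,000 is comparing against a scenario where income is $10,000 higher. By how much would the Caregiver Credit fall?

$170

At $712,000 — base = 4 × $4,348 = $17,392. income exceeds $215,200 by $496,800, which is 100 full-or-partial $5,000 increments; reduction = 100 × $85 = $8,500, leaving $8,892.
At $722,000 — base = 4 × $4,348 = $17,392. income exceeds $215,200 by $506,800, which is 102 full-or-partial $5,000 increments; reduction = 102 × $85 = $8,670, leaving $8,722.
Lost: $8,892 − $8,722 = $170.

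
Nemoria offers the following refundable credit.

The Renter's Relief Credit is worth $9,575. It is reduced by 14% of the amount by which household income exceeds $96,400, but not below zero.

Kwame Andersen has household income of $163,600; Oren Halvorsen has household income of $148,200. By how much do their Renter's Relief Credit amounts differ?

Kwame ($163,600): Renter's Relief Credit: 14% of the $67,200 excess over $96,400 is $9,408; credit = $9,575 − $9,408 = $167.
Oren ($148,200): Renter's Relief Credit: 14% of the $51,800 excess over $96,400 is $7,252; credit = $9,575 − $7,252 = $2,323.
Difference: |$167 − $2,323| = $2,156.

$2,156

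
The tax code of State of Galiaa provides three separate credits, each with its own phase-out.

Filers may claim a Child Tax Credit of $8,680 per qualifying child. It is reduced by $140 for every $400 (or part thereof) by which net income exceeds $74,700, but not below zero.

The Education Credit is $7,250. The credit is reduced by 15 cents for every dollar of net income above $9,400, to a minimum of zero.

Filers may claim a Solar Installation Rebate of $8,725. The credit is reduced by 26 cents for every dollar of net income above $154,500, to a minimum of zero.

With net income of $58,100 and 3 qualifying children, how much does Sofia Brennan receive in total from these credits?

$34,765

Child Tax Credit: base = 3 × $8,680 = $26,040. $58,100 is at or below the $74,700 threshold, so the full $26,040 applies.
Education Credit: 15% of the $48,700 excess over $9,400 is $7,305 ≥ base, so the credit is $0.
Solar Installation Rebate: $58,100 is at or below the $154,500 threshold, so the full $8,725 applies.
Total: $26,040 + $0 + $8,725 = $34,765.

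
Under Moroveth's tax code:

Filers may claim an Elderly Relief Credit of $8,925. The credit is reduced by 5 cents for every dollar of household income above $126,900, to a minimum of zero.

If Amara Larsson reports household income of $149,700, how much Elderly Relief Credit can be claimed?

Elderly Relief Credit: 5% of the $22,800 excess over $126,900 is $1,140; credit = $8,925 − $1,140 = $7,785.

$7,785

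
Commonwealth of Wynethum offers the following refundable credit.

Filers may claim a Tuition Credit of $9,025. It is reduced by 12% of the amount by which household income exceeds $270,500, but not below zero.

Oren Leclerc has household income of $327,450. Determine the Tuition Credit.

$2,191

Tuition Credit: 12% of the $56,950 excess over $270,500 is $6,834; credit = $9,025 − $6,834 = $2,191.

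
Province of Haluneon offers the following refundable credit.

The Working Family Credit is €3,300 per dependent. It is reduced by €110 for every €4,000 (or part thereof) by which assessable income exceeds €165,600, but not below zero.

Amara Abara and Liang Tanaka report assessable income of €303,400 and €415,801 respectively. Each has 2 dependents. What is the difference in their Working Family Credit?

€2,750

Amara (€303,400): Working Family Credit: base = 2 × €3,300 = €6,600. income exceeds €165,600 by €137,800, which is 35 full-or-partial €4,000 increments; reduction = 35 × €110 = €3,850, leaving €2,750.
Liang (€415,801): Working Family Credit: base = 2 × €3,300 = €6,600. income exceeds €165,600 by €250,201 → 63 increments × €110 = €6,930 ≥ base, so the credit is €0.
Difference: |€2,750 − €0| = €2,750.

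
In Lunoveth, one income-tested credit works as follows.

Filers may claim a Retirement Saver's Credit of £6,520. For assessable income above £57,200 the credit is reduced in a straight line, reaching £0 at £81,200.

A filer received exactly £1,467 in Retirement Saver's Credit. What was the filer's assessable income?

£75,800

£1,467 is 1,467/6,520 of the full £6,520, so 5,053/6,520 of the £24,000 range has been used: income = £57,200 + £24,000 × 5,053/6,520 = £75,800.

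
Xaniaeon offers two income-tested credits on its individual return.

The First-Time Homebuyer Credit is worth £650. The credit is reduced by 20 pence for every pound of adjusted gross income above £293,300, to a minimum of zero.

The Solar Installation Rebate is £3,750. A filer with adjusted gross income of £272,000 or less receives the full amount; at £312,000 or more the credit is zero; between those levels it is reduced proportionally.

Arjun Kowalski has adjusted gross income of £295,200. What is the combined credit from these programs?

First-Time Homebuyer Credit: 20% of the £1,900 excess over £293,300 is £380; credit = £650 − £380 = £270.
Solar Installation Rebate: £295,200 is £23,200 into a £40,000 phase-out range, leaving 16,800/40,000 of the credit: £3,750 × 16,800/40,000 = £1,575.
Total: £270 + £1,575 = £1,845.

£1,845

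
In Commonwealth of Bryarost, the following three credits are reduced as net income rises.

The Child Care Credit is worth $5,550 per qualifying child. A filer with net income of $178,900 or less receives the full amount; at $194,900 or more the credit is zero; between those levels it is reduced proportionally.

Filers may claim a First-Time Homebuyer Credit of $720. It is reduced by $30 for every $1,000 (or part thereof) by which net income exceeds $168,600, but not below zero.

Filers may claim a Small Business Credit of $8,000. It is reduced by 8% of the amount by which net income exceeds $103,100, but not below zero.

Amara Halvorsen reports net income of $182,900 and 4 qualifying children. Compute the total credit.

$18,536

Child Care Credit: base = 4 × $5,550 = $22,200. $182,900 is $4,000 into a $16,000 phase-out range, leaving 12,000/16,000 of the credit: $22,200 × 12,000/16,000 = $16,650.
First-Time Homebuyer Credit: income exceeds $168,600 by $14,300, which is 15 full-or-partial $1,000 increments; reduction = 15 × $30 = $450, leaving $270.
Small Business Credit: 8% of the $79,800 excess over $103,100 is $6,384; credit = $8,000 − $6,384 = $1,616.
Total: $16,650 + $270 + $1,616 = $18,536.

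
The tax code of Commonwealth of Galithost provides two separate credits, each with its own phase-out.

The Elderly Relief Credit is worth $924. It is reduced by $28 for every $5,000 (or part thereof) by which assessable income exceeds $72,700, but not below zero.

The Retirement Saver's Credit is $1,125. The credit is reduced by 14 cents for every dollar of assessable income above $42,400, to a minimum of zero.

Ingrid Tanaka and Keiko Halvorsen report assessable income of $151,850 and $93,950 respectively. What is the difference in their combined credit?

Ingrid ($151,850): Elderly Relief Credit: income exceeds $72,700 by $79,150, which is 16 full-or-partial $5,000 increments; reduction = 16 × $28 = $448, leaving $476. Retirement Saver's Credit: 14% of the $109,450 excess over $42,400 is $15,323 ≥ base, so the credit is $0. total $476 + $0 = $476
Keiko ($93,950): Elderly Relief Credit: income exceeds $72,700 by $21,250, which is 5 full-or-partial $5,000 increments; reduction = 5 × $28 = $140, leaving $784. Retirement Saver's Credit: 14% of the $51,550 excess over $42,400 is $7,217 ≥ base, so the credit is $0. total $784 + $0 = $784
Difference: |$476 − $784| = $308.

$308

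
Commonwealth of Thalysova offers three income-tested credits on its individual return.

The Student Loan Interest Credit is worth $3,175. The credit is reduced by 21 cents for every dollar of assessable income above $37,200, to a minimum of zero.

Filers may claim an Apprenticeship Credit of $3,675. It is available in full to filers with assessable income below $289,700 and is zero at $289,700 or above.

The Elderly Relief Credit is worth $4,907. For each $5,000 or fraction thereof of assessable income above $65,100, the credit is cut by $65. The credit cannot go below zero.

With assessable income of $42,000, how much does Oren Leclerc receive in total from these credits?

Student Loan Interest Credit: 21% of the $4,800 excess over $37,200 is $1,008; credit = $3,175 − $1,008 = $2,167.
Apprenticeship Credit: $42,000 is below the $289,700 cutoff, so the full $3,675 applies.
Elderly Relief Credit: $42,000 is at or below the $65,100 threshold, so the full $4,907 applies.
Total: $2,167 + $3,675 + $4,907 = $10,749.

$10,749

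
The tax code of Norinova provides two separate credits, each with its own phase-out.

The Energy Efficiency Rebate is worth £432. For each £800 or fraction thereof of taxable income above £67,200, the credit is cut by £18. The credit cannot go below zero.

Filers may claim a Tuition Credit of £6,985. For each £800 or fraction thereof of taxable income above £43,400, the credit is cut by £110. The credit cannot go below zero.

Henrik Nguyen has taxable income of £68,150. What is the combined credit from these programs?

£3,971

Energy Efficiency Rebate: income exceeds £67,200 by £950, which is 2 full-or-partial £800 increments; reduction = 2 × £18 = £36, leaving £396.
Tuition Credit: income exceeds £43,400 by £24,750, which is 31 full-or-partial £800 increments; reduction = 31 × £110 = £3,410, leaving £3,575.
Total: £396 + £3,575 = £3,971.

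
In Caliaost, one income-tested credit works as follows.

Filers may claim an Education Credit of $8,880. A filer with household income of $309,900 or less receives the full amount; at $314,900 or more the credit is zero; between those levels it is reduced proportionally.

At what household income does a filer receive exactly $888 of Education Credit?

$314,400

$888 is 888/8,880 of the full $8,880, so 7,992/8,880 of the $5,000 range has been used: income = $309,900 + $5,000 × 7,992/8,880 = $314,400.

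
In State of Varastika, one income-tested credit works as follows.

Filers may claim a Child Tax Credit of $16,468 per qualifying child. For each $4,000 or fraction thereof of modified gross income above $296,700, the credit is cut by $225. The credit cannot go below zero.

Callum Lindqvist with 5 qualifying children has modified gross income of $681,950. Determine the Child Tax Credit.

$60,515

Child Tax Credit: base = 5 × $16,468 = $82,340. income exceeds $296,700 by $385,250, which is 97 full-or-partial $4,000 increments; reduction = 97 × $225 = $21,825, leaving $60,515.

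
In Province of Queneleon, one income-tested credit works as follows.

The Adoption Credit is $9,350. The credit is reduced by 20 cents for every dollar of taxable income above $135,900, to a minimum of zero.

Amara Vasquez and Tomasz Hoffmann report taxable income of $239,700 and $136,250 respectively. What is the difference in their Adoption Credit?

Amara ($239,700): Adoption Credit: 20% of the $103,800 excess over $135,900 is $20,760 ≥ base, so the credit is $0.
Tomasz ($136,250): Adoption Credit: 20% of the $350 excess over $135,900 is $70; credit = $9,350 − $70 = $9,280.
Difference: |$0 − $9,280| = $9,280.

$9,280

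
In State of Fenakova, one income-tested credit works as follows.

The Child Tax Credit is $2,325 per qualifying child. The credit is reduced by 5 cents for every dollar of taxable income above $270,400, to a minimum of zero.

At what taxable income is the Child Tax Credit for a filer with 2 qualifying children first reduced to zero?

$363,400

Full credit = 2 × $2,325 = $4,650.
The credit falls by 5% of each dollar above $270,400, so it reaches zero when the excess is $4,650 / 5% = $93,000: income = $270,400 + $93,000 = $363,400.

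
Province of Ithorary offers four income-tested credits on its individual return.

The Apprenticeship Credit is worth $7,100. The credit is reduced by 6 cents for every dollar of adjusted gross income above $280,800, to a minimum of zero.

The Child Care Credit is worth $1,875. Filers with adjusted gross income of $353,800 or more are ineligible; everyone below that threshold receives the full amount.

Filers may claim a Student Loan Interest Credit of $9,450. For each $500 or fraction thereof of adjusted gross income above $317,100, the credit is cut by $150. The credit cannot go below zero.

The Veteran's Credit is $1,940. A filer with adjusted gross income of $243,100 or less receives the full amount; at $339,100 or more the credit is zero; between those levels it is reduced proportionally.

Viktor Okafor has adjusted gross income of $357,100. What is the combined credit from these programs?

$2,522

Apprenticeship Credit: 6% of the $76,300 excess over $280,800 is $4,578; credit = $7,100 − $4,578 = $2,522.
Child Care Credit: $357,100 meets or exceeds the $353,800 cutoff, so the credit is $0.
Student Loan Interest Credit: income exceeds $317,100 by $40,000 → 80 increments × $150 = $12,000 ≥ base, so the credit is $0.
Veteran's Credit: $357,100 is at or above $339,100, so the credit is $0.
Total: $2,522 + $0 + $0 + $0 = $2,522.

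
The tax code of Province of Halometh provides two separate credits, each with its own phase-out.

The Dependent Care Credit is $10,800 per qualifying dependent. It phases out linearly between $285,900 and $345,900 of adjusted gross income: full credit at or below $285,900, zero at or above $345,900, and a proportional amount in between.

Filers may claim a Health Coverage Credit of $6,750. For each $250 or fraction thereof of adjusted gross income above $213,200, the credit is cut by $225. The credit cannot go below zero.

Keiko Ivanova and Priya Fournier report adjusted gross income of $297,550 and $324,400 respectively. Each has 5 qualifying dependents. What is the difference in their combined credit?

Keiko ($297,550): Dependent Care Credit: base = 5 × $10,800 = $54,000. $297,550 is $11,650 into a $60,000 phase-out range, leaving 48,350/60,000 of the credit: $54,000 × 48,350/60,000 = $43,515. Health Coverage Credit: income exceeds $213,200 by $84,350 → 338 increments × $225 = $76,050 ≥ base, so the credit is $0. total $43,515 + $0 = $43,515
Priya ($324,400): Dependent Care Credit: base = 5 × $10,800 = $54,000. $324,400 is $38,500 into a $60,000 phase-out range, leaving 21,500/60,000 of the credit: $54,000 × 21,500/60,000 = $19,350. Health Coverage Credit: income exceeds $213,200 by $111,200 → 445 increments × $225 = $100,125 ≥ base, so the credit is $0. total $19,350 + $0 = $19,350
Difference: |$43,515 − $19,350| = $24,165.

$24,165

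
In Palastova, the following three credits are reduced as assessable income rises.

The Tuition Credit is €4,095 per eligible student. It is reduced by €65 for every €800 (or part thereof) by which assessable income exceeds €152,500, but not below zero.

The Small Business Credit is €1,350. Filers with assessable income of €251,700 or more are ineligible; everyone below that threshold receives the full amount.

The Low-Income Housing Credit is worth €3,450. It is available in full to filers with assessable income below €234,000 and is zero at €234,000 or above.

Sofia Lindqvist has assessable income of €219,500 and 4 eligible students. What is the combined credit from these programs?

Tuition Credit: base = 4 × €4,095 = €16,380. income exceeds €152,500 by €67,000, which is 84 full-or-partial €800 increments; reduction = 84 × €65 = €5,460, leaving €10,920.
Small Business Credit: €219,500 is below the €251,700 cutoff, so the full €1,350 applies.
Low-Income Housing Credit: €219,500 is below the €234,000 cutoff, so the full €3,450 applies.
Total: €10,920 + €1,350 + €3,450 = €15,720.

€15,720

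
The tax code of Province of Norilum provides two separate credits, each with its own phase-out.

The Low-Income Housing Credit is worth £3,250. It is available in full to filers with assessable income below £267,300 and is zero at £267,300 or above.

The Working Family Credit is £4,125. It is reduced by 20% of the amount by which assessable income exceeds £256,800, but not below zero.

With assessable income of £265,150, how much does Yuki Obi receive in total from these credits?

£5,705

Low-Income Housing Credit: £265,150 is below the £267,300 cutoff, so the full £3,250 applies.
Working Family Credit: 20% of the £8,350 excess over £256,800 is £1,670; credit = £4,125 − £1,670 = £2,455.
Total: £3,250 + £2,455 = £5,705.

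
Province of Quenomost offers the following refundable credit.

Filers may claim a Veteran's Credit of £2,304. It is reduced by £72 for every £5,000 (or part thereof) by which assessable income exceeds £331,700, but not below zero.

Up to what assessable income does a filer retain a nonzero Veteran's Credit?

After 31 increments the reduction is 31 × £72 = £2,232, leaving £72; one more increment wipes it out. Increment 31 ends at excess 31 × £5,000 = £155,000, so the highest qualifying income is £331,700 + £155,000 = £486,700.

£486,700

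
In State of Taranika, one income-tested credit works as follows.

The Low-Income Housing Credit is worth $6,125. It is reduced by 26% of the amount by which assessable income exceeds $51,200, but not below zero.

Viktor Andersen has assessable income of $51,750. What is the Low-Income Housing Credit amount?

$5,982

Low-Income Housing Credit: 26% of the $550 excess over $51,200 is $143; credit = $6,125 − $143 = $5,982.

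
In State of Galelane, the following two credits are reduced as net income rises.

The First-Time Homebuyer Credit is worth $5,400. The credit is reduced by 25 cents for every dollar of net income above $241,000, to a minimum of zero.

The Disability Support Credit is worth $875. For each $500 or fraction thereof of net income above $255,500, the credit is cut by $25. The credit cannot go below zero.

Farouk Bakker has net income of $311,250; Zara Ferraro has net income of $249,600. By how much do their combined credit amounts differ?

$4,125

Farouk ($311,250): First-Time Homebuyer Credit: 25% of the $70,250 excess over $241,000 is $17,562.50 ≥ base, so the credit is $0. Disability Support Credit: income exceeds $255,500 by $55,750 → 112 increments × $25 = $2,800 ≥ base, so the credit is $0. total $0 + $0 = $0
Zara ($249,600): First-Time Homebuyer Credit: 25% of the $8,600 excess over $241,000 is $2,150; credit = $5,400 − $2,150 = $3,250. Disability Support Credit: $249,600 is at or below the $255,500 threshold, so the full $875 applies. total $3,250 + $875 = $4,125
Difference: |$0 − $4,125| = $4,125.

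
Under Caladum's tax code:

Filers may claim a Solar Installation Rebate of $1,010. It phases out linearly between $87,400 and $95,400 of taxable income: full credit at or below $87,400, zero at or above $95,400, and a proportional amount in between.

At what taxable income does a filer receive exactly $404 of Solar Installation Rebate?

$92,200

$404 is 404/1,010 of the full $1,010, so 606/1,010 of the $8,000 range has been used: income = $87,400 + $8,000 × 606/1,010 = $92,200.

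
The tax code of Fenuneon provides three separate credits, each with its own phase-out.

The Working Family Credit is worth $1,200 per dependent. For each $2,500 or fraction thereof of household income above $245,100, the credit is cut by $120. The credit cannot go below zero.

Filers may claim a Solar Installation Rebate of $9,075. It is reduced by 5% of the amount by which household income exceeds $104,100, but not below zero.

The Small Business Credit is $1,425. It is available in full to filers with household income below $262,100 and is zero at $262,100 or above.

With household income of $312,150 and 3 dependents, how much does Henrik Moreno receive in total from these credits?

$360

Working Family Credit: base = 3 × $1,200 = $3,600. income exceeds $245,100 by $67,050, which is 27 full-or-partial $2,500 increments; reduction = 27 × $120 = $3,240, leaving $360.
Solar Installation Rebate: 5% of the $208,050 excess over $104,100 is $10,402.50 ≥ base, so the credit is $0.
Small Business Credit: $312,150 meets or exceeds the $262,100 cutoff, so the credit is $0.
Total: $360 + $0 + $0 = $360.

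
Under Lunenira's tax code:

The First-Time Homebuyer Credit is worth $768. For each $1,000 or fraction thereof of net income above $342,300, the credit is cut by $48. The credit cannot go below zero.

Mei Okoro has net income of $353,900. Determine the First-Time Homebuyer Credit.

$192

First-Time Homebuyer Credit: income exceeds $342,300 by $11,600, which is 12 full-or-partial $1,000 increments; reduction = 12 × $48 = $576, leaving $192.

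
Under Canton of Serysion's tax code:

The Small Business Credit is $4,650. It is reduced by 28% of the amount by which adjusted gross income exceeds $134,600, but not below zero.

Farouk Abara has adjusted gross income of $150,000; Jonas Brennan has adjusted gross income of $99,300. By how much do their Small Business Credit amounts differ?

Farouk ($150,000): Small Business Credit: 28% of the $15,400 excess over $134,600 is $4,312; credit = $4,650 − $4,312 = $338.
Jonas ($99,300): Small Business Credit: $99,300 is at or below the $134,600 threshold, so the full $4,650 applies.
Difference: |$338 − $4,650| = $4,312.

$4,312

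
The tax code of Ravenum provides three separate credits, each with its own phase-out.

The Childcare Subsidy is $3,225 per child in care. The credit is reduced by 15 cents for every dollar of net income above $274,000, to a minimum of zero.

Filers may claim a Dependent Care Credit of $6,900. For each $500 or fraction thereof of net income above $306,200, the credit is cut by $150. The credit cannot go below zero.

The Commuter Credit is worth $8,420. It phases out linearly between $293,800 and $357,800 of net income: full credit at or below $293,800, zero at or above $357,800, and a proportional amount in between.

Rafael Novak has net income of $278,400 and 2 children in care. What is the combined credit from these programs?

$21,110

Childcare Subsidy: base = 2 × $3,225 = $6,450. 15% of the $4,400 excess over $274,000 is $660; credit = $6,450 − $660 = $5,790.
Dependent Care Credit: $278,400 is at or below the $306,200 threshold, so the full $6,900 applies.
Commuter Credit: $278,400 is at or below the $293,800 threshold, so the full $8,420 applies.
Total: $5,790 + $6,900 + $8,420 = $21,110.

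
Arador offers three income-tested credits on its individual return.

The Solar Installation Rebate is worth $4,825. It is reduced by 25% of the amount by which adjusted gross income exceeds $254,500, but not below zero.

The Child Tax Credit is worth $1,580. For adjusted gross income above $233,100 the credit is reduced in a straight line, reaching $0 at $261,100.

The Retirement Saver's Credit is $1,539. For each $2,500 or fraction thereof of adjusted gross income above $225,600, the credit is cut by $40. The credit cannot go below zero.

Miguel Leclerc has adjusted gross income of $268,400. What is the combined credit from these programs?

$2,169

Solar Installation Rebate: 25% of the $13,900 excess over $254,500 is $3,475; credit = $4,825 − $3,475 = $1,350.
Child Tax Credit: $268,400 is at or above $261,100, so the credit is $0.
Retirement Saver's Credit: income exceeds $225,600 by $42,800, which is 18 full-or-partial $2,500 increments; reduction = 18 × $40 = $720, leaving $819.
Total: $1,350 + $0 + $819 = $2,169.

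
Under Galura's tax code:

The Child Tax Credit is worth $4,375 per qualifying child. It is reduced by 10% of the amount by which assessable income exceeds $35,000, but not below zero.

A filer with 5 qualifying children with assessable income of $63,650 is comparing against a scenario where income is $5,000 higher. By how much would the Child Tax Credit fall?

At $63,650 — base = 5 × $4,375 = $21,875. 10% of the $28,650 excess over $35,000 is $2,865; credit = $21,875 − $2,865 = $19,010.
At $68,650 — base = 5 × $4,375 = $21,875. 10% of the $33,650 excess over $35,000 is $3,365; credit = $21,875 − $3,365 = $18,510.
Lost: $19,010 − $18,510 = $500.

$500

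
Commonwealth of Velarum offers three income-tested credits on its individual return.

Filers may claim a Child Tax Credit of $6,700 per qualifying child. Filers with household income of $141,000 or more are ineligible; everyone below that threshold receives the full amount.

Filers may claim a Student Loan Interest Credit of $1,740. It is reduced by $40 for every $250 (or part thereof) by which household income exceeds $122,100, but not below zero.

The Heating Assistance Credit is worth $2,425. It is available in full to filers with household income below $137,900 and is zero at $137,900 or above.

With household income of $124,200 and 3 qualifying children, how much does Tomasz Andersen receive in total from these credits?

Child Tax Credit: base = 3 × $6,700 = $20,100. $124,200 is below the $141,000 cutoff, so the full $20,100 applies.
Student Loan Interest Credit: income exceeds $122,100 by $2,100, which is 9 full-or-partial $250 increments; reduction = 9 × $40 = $360, leaving $1,380.
Heating Assistance Credit: $124,200 is below the $137,900 cutoff, so the full $2,425 applies.
Total: $20,100 + $1,380 + $2,425 = $23,905.

$23,905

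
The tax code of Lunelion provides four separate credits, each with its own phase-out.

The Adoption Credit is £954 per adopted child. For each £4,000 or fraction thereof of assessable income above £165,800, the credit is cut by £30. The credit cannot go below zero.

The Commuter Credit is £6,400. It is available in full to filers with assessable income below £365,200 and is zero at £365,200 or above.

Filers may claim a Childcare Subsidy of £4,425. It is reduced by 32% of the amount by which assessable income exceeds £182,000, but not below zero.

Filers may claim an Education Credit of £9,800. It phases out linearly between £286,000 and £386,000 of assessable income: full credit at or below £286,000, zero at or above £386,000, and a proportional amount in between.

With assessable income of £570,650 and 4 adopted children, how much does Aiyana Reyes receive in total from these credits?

Adoption Credit: base = 4 × £954 = £3,816. income exceeds £165,800 by £404,850, which is 102 full-or-partial £4,000 increments; reduction = 102 × £30 = £3,060, leaving £756.
Commuter Credit: £570,650 meets or exceeds the £365,200 cutoff, so the credit is £0.
Childcare Subsidy: 32% of the £388,650 excess over £182,000 is £124,368 ≥ base, so the credit is £0.
Education Credit: £570,650 is at or above £386,000, so the credit is £0.
Total: £756 + £0 + £0 + £0 = £756.

£756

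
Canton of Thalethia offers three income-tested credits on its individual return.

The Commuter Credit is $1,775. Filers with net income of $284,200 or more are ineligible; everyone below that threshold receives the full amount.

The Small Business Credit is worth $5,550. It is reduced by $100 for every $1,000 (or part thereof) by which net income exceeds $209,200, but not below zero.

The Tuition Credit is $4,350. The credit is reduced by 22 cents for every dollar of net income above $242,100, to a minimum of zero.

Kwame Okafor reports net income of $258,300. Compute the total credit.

Commuter Credit: $258,300 is below the $284,200 cutoff, so the full $1,775 applies.
Small Business Credit: income exceeds $209,200 by $49,100, which is 50 full-or-partial $1,000 increments; reduction = 50 × $100 = $5,000, leaving $550.
Tuition Credit: 22% of the $16,200 excess over $242,100 is $3,564; credit = $4,350 − $3,564 = $786.
Total: $1,775 + $550 + $786 = $3,111.

$3,111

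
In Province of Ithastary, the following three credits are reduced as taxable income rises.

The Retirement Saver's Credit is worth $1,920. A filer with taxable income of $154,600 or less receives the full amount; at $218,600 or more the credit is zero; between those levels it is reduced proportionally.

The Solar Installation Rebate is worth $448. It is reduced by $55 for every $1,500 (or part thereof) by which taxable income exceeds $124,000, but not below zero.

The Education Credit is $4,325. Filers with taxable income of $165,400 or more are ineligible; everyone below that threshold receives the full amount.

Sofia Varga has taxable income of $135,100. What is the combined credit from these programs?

Retirement Saver's Credit: $135,100 is at or below the $154,600 threshold, so the full $1,920 applies.
Solar Installation Rebate: income exceeds $124,000 by $11,100, which is 8 full-or-partial $1,500 increments; reduction = 8 × $55 = $440, leaving $8.
Education Credit: $135,100 is below the $165,400 cutoff, so the full $4,325 applies.
Total: $1,920 + $8 + $4,325 = $6,253.

$6,253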